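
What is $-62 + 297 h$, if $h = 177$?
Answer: $52507$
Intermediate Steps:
$-62 + 297 h = -62 + 297 \cdot 177 = -62 + 52569 = 52507$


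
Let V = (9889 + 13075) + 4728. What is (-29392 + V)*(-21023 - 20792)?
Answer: 71085500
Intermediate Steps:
V = 27692 (V = 22964 + 4728 = 27692)
(-29392 + V)*(-21023 - 20792) = (-29392 + 27692)*(-21023 - 20792) = -1700*(-41815) = 71085500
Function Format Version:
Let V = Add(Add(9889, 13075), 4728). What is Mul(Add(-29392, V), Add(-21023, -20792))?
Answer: 71085500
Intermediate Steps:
V = 27692 (V = Add(22964, 4728) = 27692)
Mul(Add(-29392, V), Add(-21023, -20792)) = Mul(Add(-29392, 27692), Add(-21023, -20792)) = Mul(-1700, -41815) = 71085500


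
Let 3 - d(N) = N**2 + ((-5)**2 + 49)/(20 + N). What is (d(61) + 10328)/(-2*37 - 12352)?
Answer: -267668/503253 ≈ -0.53188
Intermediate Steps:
d(N) = 3 - N**2 - 74/(20 + N) (d(N) = 3 - (N**2 + ((-5)**2 + 49)/(20 + N)) = 3 - (N**2 + (25 + 49)/(20 + N)) = 3 - (N**2 + 74/(20 + N)) = 3 + (-N**2 - 74/(20 + N)) = 3 - N**2 - 74/(20 + N))
(d(61) + 10328)/(-2*37 - 12352) = ((-14 - 1*61**3 - 20*61**2 + 3*61)/(20 + 61) + 10328)/(-2*37 - 12352) = ((-14 - 1*226981 - 20*3721 + 183)/81 + 10328)/(-74 - 12352) = ((-14 - 226981 - 74420 + 183)/81 + 10328)/(-12426) = ((1/81)*(-301232) + 10328)*(-1/12426) = (-301232/81 + 10328)*(-1/12426) = (535336/81)*(-1/12426) = -267668/503253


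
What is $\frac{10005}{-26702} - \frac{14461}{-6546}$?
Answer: $\frac{80161223}{43697823} \approx 1.8344$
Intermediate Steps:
$\frac{10005}{-26702} - \frac{14461}{-6546} = 10005 \left(- \frac{1}{26702}\right) - - \frac{14461}{6546} = - \frac{10005}{26702} + \frac{14461}{6546} = \frac{80161223}{43697823}$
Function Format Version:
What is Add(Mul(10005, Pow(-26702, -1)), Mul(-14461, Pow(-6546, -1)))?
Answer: Rational(80161223, 43697823) ≈ 1.8344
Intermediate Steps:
Add(Mul(10005, Pow(-26702, -1)), Mul(-14461, Pow(-6546, -1))) = Add(Mul(10005, Rational(-1, 26702)), Mul(-14461, Rational(-1, 6546))) = Add(Rational(-10005, 26702), Rational(14461, 6546)) = Rational(80161223, 43697823)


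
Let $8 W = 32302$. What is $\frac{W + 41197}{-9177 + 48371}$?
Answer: $\frac{180939}{156776} \approx 1.1541$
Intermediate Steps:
$W = \frac{16151}{4}$ ($W = \frac{1}{8} \cdot 32302 = \frac{16151}{4} \approx 4037.8$)
$\frac{W + 41197}{-9177 + 48371} = \frac{\frac{16151}{4} + 41197}{-9177 + 48371} = \frac{180939}{4 \cdot 39194} = \frac{180939}{4} \cdot \frac{1}{39194} = \frac{180939}{156776}$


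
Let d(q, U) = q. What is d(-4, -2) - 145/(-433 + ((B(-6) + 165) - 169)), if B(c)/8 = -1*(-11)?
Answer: -1251/349 ≈ -3.5845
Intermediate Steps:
B(c) = 88 (B(c) = 8*(-1*(-11)) = 8*11 = 88)
d(-4, -2) - 145/(-433 + ((B(-6) + 165) - 169)) = -4 - 145/(-433 + ((88 + 165) - 169)) = -4 - 145/(-433 + (253 - 169)) = -4 - 145/(-433 + 84) = -4 - 145/(-349) = -4 - 1/349*(-145) = -4 + 145/349 = -1251/349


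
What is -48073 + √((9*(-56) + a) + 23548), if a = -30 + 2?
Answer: -48073 + 2*√5754 ≈ -47921.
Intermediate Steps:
a = -28
-48073 + √((9*(-56) + a) + 23548) = -48073 + √((9*(-56) - 28) + 23548) = -48073 + √((-504 - 28) + 23548) = -48073 + √(-532 + 23548) = -48073 + √23016 = -48073 + 2*√5754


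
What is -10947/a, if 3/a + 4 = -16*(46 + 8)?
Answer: 3167332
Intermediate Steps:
a = -3/868 (a = 3/(-4 - 16*(46 + 8)) = 3/(-4 - 16*54) = 3/(-4 - 864) = 3/(-868) = 3*(-1/868) = -3/868 ≈ -0.0034562)
-10947/a = -10947/(-3/868) = -10947*(-868/3) = 3167332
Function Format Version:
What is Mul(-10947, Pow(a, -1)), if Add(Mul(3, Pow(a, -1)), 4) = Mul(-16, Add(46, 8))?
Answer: 3167332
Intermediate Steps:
a = Rational(-3, 868) (a = Mul(3, Pow(Add(-4, Mul(-16, Add(46, 8))), -1)) = Mul(3, Pow(Add(-4, Mul(-16, 54)), -1)) = Mul(3, Pow(Add(-4, -864), -1)) = Mul(3, Pow(-868, -1)) = Mul(3, Rational(-1, 868)) = Rational(-3, 868) ≈ -0.0034562)
Mul(-10947, Pow(a, -1)) = Mul(-10947, Pow(Rational(-3, 868), -1)) = Mul(-10947, Rational(-868, 3)) = 3167332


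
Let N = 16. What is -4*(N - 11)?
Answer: -20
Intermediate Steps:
-4*(N - 11) = -4*(16 - 11) = -4*5 = -20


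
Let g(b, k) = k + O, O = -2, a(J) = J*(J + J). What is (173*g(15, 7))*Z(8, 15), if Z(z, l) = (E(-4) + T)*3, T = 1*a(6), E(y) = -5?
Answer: 173865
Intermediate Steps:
a(J) = 2*J² (a(J) = J*(2*J) = 2*J²)
T = 72 (T = 1*(2*6²) = 1*(2*36) = 1*72 = 72)
g(b, k) = -2 + k (g(b, k) = k - 2 = -2 + k)
Z(z, l) = 201 (Z(z, l) = (-5 + 72)*3 = 67*3 = 201)
(173*g(15, 7))*Z(8, 15) = (173*(-2 + 7))*201 = (173*5)*201 = 865*201 = 173865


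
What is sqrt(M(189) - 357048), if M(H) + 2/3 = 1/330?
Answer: I*sqrt(4320288830)/110 ≈ 597.54*I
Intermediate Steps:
M(H) = -73/110 (M(H) = -2/3 + 1/330 = -73/110)
sqrt(M(189) - 357048) = sqrt(-73/110 - 357048) = sqrt(-39275353/110) = I*sqrt(4320288830)/110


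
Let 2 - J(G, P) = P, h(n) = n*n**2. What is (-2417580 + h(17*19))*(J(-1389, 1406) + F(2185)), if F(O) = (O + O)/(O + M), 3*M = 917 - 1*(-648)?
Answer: -35620475672319/812 ≈ -4.3868e+10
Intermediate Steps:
M = 1565/3 (M = (917 - 1*(-648))/3 = (917 + 648)/3 = (1/3)*1565 = 1565/3 ≈ 521.67)
h(n) = n**3
J(G, P) = 2 - P
F(O) = 2*O/(1565/3 + O) (F(O) = (O + O)/(O + 1565/3) = (2*O)/(1565/3 + O) = 2*O/(1565/3 + O))
(-2417580 + h(17*19))*(J(-1389, 1406) + F(2185)) = (-2417580 + (17*19)**3)*((2 - 1*1406) + 6*2185/(1565 + 3*2185)) = (-2417580 + 323**3)*((2 - 1406) + 6*2185/(1565 + 6555)) = (-2417580 + 33698267)*(-1404 + 6*2185/8120) = 31280687*(-1404 + 6*2185*(1/8120)) = 31280687*(-1404 + 1311/812) = 31280687*(-1138737/812) = -35620475672319/812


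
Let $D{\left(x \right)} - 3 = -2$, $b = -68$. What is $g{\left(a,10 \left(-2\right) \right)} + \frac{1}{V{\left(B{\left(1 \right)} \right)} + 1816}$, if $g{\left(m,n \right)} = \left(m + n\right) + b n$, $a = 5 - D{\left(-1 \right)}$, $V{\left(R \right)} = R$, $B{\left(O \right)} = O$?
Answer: $\frac{2442049}{1817} \approx 1344.0$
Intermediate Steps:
$D{\left(x \right)} = 1$ ($D{\left(x \right)} = 3 - 2 = 1$)
$a = 4$ ($a = 5 - 1 = 4$)
$g{\left(m,n \right)} = m - 67 n$ ($g{\left(m,n \right)} = \left(m + n\right) - 68 n = m - 67 n$)
$g{\left(a,10 \left(-2\right) \right)} + \frac{1}{V{\left(B{\left(1 \right)} \right)} + 1816} = \left(4 - 67 \cdot 10 \left(-2\right)\right) + \frac{1}{1 + 1816} = \left(4 - -1340\right) + \frac{1}{1817} = \left(4 + 1340\right) + \frac{1}{1817} = 1344 + \frac{1}{1817} = \frac{2442049}{1817}$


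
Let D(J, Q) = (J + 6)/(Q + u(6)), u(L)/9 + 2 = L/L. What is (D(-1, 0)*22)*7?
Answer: -770/9 ≈ -85.556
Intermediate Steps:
u(L) = -9 (u(L) = -18 + 9*(L/L) = -18 + 9*1 = -18 + 9 = -9)
D(J, Q) = (6 + J)/(-9 + Q) (D(J, Q) = (J + 6)/(Q - 9) = (6 + J)/(-9 + Q))
(D(-1, 0)*22)*7 = (((6 - 1)/(-9 + 0))*22)*7 = ((5/(-9))*22)*7 = (-⅑*5*22)*7 = -5/9*22*7 = -110/9*7 = -770/9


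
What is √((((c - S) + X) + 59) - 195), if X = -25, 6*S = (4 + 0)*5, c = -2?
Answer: I*√1497/3 ≈ 12.897*I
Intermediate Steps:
S = 10/3 (S = ((4 + 0)*5)/6 = (4*5)/6 = (⅙)*20 = 10/3 ≈ 3.3333)
√((((c - S) + X) + 59) - 195) = √((((-2 - 1*10/3) - 25) + 59) - 195) = √((((-2 - 10/3) - 25) + 59) - 195) = √(((-16/3 - 25) + 59) - 195) = √((-91/3 + 59) - 195) = √(86/3 - 195) = √(-499/3) = I*√1497/3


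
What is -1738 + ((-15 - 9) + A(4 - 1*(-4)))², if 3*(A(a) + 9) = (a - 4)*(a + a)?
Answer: -14417/9 ≈ -1601.9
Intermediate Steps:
A(a) = -9 + 2*a*(-4 + a)/3 (A(a) = -9 + ((a - 4)*(a + a))/3 = -9 + ((-4 + a)*(2*a))/3 = -9 + (2*a*(-4 + a))/3 = -9 + 2*a*(-4 + a)/3)
-1738 + ((-15 - 9) + A(4 - 1*(-4)))² = -1738 + ((-15 - 9) + (-9 - 8*(4 - 1*(-4))/3 + 2*(4 - 1*(-4))²/3))² = -1738 + (-24 + (-9 - 8*(4 + 4)/3 + 2*(4 + 4)²/3))² = -1738 + (-24 + (-9 - 8/3*8 + (⅔)*8²))² = -1738 + (-24 + (-9 - 64/3 + (⅔)*64))² = -1738 + (-24 + (-9 - 64/3 + 128/3))² = -1738 + (-24 + 37/3)² = -1738 + (-35/3)² = -1738 + 1225/9 = -14417/9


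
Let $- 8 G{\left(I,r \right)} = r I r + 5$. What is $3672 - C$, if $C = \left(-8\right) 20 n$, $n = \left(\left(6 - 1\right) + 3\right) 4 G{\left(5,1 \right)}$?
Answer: $-2728$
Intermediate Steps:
$G{\left(I,r \right)} = - \frac{5}{8} - \frac{I r^{2}}{8}$ ($G{\left(I,r \right)} = - \frac{r I r + 5}{8} = - \frac{I r r + 5}{8} = - \frac{I r^{2} + 5}{8} = - \frac{5 + I r^{2}}{8} = - \frac{5}{8} - \frac{I r^{2}}{8}$)
$n = -40$ ($n = \left(\left(6 - 1\right) + 3\right) 4 \left(- \frac{5}{8} - \frac{5 \cdot 1^{2}}{8}\right) = \left(5 + 3\right) 4 \left(- \frac{5}{8} - \frac{5}{8} \cdot 1\right) = 8 \cdot 4 \left(- \frac{5}{8} - \frac{5}{8}\right) = 32 \left(- \frac{5}{4}\right) = -40$)
$C = 6400$ ($C = \left(-8\right) 20 \left(-40\right) = \left(-160\right) \left(-40\right) = 6400$)
$3672 - C = 3672 - 6400 = -2728$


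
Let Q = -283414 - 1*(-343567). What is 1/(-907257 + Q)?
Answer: -1/847104 ≈ -1.1805e-6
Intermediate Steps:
Q = 60153 (Q = -283414 + 343567 = 60153)
1/(-907257 + Q) = 1/(-907257 + 60153) = 1/(-847104) = -1/847104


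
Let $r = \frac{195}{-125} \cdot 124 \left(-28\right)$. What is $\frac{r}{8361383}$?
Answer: $\frac{135408}{209034575} \approx 0.00064778$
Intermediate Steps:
$r = \frac{135408}{25}$ ($r = 195 \left(- \frac{1}{125}\right) 124 \left(-28\right) = \left(- \frac{39}{25}\right) 124 \left(-28\right) = \left(- \frac{4836}{25}\right) \left(-28\right) = \frac{135408}{25} \approx 5416.3$)
$\frac{r}{8361383} = \frac{135408}{25 \cdot 8361383} = \frac{135408}{25} \cdot \frac{1}{8361383} = \frac{135408}{209034575}$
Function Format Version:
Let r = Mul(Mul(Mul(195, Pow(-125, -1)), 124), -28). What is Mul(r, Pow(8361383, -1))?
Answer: Rational(135408, 209034575) ≈ 0.00064778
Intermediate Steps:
r = Rational(135408, 25) (r = Mul(Mul(Mul(195, Rational(-1, 125)), 124), -28) = Mul(Mul(Rational(-39, 25), 124), -28) = Mul(Rational(-4836, 25), -28) = Rational(135408, 25) ≈ 5416.3)
Mul(r, Pow(8361383, -1)) = Mul(Rational(135408, 25), Pow(8361383, -1)) = Mul(Rational(135408, 25), Rational(1, 8361383)) = Rational(135408, 209034575)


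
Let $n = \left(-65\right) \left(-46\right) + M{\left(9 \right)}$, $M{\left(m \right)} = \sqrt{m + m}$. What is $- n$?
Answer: $-2990 - 3 \sqrt{2} \approx -2994.2$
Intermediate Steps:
$M{\left(m \right)} = \sqrt{2} \sqrt{m}$ ($M{\left(m \right)} = \sqrt{2 m} = \sqrt{2} \sqrt{m}$)
$n = 2990 + 3 \sqrt{2}$ ($n = \left(-65\right) \left(-46\right) + \sqrt{2} \sqrt{9} = 2990 + \sqrt{2} \cdot 3 = 2990 + 3 \sqrt{2} \approx 2994.2$)
$- n = - (2990 + 3 \sqrt{2}) = -2990 - 3 \sqrt{2}$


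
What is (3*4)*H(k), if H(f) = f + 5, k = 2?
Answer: 84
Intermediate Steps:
H(f) = 5 + f
(3*4)*H(k) = (3*4)*(5 + 2) = 12*7 = 84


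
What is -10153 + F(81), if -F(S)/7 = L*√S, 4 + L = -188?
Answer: 1943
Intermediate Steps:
L = -192 (L = -4 - 188 = -192)
F(S) = 1344*√S (F(S) = -(-1344)*√S = 1344*√S)
-10153 + F(81) = -10153 + 1344*√81 = -10153 + 1344*9 = -10153 + 12096 = 1943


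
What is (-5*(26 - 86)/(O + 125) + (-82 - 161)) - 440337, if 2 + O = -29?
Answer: -20707110/47 ≈ -4.4058e+5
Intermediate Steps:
O = -31 (O = -2 - 29 = -31)
(-5*(26 - 86)/(O + 125) + (-82 - 161)) - 440337 = (-5*(26 - 86)/(-31 + 125) + (-82 - 161)) - 440337 = (-(-300)/94 - 243) - 440337 = (-5*(-30/47) - 243) - 440337 = (150/47 - 243) - 440337 = -11271/47 - 440337 = -20707110/47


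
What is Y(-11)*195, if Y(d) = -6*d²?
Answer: -141570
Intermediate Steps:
Y(-11)*195 = -6*(-11)²*195 = -6*121*195 = -726*195 = -141570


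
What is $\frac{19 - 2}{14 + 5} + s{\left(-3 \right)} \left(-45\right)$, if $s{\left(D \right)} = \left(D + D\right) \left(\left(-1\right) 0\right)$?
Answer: $\frac{17}{19} \approx 0.89474$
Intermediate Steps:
$s{\left(D \right)} = 0$ ($s{\left(D \right)} = 2 D 0 = 0$)
$\frac{19 - 2}{14 + 5} + s{\left(-3 \right)} \left(-45\right) = \frac{19 - 2}{14 + 5} + 0 \left(-45\right) = \frac{17}{19} + 0 = \frac{17}{19}$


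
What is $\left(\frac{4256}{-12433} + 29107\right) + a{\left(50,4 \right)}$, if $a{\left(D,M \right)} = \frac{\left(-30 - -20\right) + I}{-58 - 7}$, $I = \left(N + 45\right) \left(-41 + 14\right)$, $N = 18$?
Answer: $\frac{23543672738}{808145} \approx 29133.0$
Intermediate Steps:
$I = -1701$ ($I = \left(18 + 45\right) \left(-41 + 14\right) = 63 \left(-27\right) = -1701$)
$a{\left(D,M \right)} = \frac{1711}{65}$ ($a{\left(D,M \right)} = \frac{\left(-30 - -20\right) - 1701}{-58 - 7} = \frac{\left(-30 + 20\right) - 1701}{-65} = \left(-10 - 1701\right) \left(- \frac{1}{65}\right) = \left(-1711\right) \left(- \frac{1}{65}\right) = \frac{1711}{65}$)
$\left(\frac{4256}{-12433} + 29107\right) + a{\left(50,4 \right)} = \left(\frac{4256}{-12433} + 29107\right) + \frac{1711}{65} = \left(4256 \left(- \frac{1}{12433}\right) + 29107\right) + \frac{1711}{65} = \left(- \frac{4256}{12433} + 29107\right) + \frac{1711}{65} = \frac{361883075}{12433} + \frac{1711}{65} = \frac{23543672738}{808145}$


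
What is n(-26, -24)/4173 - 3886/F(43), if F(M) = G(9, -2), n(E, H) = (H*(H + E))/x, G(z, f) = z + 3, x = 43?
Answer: -116214259/358878 ≈ -323.83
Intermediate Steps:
G(z, f) = 3 + z
n(E, H) = H*(E + H)/43 (n(E, H) = (H*(H + E))/43 = (H*(E + H))*(1/43) = H*(E + H)/43)
F(M) = 12 (F(M) = 3 + 9 = 12)
n(-26, -24)/4173 - 3886/F(43) = ((1/43)*(-24)*(-26 - 24))/4173 - 3886/12 = ((1/43)*(-24)*(-50))*(1/4173) - 3886*1/12 = (1200/43)*(1/4173) - 1943/6 = 400/59813 - 1943/6 = -116214259/358878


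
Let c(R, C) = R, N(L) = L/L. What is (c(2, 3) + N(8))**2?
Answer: 9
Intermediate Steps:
N(L) = 1
(c(2, 3) + N(8))**2 = (2 + 1)**2 = 3**2 = 9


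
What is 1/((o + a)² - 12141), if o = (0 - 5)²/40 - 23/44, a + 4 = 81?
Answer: -7744/47983679 ≈ -0.00016139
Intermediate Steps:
a = 77 (a = -4 + 81 = 77)
o = 9/88 (o = (-5)²*(1/40) - 23*1/44 = 25*(1/40) - 23/44 = 5/8 - 23/44 = 9/88 ≈ 0.10227)
1/((o + a)² - 12141) = 1/((9/88 + 77)² - 12141) = 1/((6785/88)² - 12141) = 1/(46036225/7744 - 12141) = 1/(-47983679/7744) = -7744/47983679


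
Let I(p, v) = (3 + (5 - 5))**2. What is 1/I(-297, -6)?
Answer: 1/9 ≈ 0.11111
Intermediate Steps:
I(p, v) = 9 (I(p, v) = (3 + 0)**2 = 3**2 = 9)
1/I(-297, -6) = 1/9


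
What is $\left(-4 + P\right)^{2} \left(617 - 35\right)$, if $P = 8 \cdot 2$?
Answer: $83808$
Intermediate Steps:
$P = 16$
$\left(-4 + P\right)^{2} \left(617 - 35\right) = \left(-4 + 16\right)^{2} \left(617 - 35\right) = 12^{2} \left(617 + \left(-169 + 134\right)\right) = 144 \left(617 - 35\right) = 144 \cdot 582 = 83808$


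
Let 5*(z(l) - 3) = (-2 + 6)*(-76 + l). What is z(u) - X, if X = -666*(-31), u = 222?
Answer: -102631/5 ≈ -20526.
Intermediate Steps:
X = 20646
z(l) = -289/5 + 4*l/5 (z(l) = 3 + ((-2 + 6)*(-76 + l))/5 = 3 + (4*(-76 + l))/5 = 3 + (-304 + 4*l)/5 = 3 + (-304/5 + 4*l/5) = -289/5 + 4*l/5)
z(u) - X = (-289/5 + (4/5)*222) - 1*20646 = (-289/5 + 888/5) - 20646 = 599/5 - 20646 = -102631/5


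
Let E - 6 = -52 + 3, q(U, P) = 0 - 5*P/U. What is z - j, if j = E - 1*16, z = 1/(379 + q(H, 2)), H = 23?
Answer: 513736/8707 ≈ 59.003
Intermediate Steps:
q(U, P) = -5*P/U (q(U, P) = 0 - 5*P/U = -5*P/U)
E = -43 (E = 6 + (-52 + 3) = 6 - 49 = -43)
z = 23/8707 (z = 1/(379 - 5*2/23) = 1/(379 - 5*2*1/23) = 1/(379 - 10/23) = 1/(8707/23) = 23/8707 ≈ 0.0026416)
j = -59 (j = -43 - 1*16 = -43 - 16 = -59)
z - j = 23/8707 - 1*(-59) = 23/8707 + 59 = 513736/8707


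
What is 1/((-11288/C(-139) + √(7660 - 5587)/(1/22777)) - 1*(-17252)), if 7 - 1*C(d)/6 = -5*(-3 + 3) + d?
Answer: -826805154/51565656059067581 + 1092407697*√2073/51565656059067581 ≈ 9.4851e-7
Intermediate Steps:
C(d) = 42 - 6*d (C(d) = 42 - 6*(-5*(-3 + 3) + d) = 42 - 6*(-5*0 + d) = 42 - 6*(0 + d) = 42 - 6*d)
1/((-11288/C(-139) + √(7660 - 5587)/(1/22777)) - 1*(-17252)) = 1/((-11288/(42 - 6*(-139)) + √(7660 - 5587)/(1/22777)) - 1*(-17252)) = 1/((-11288/(42 + 834) + √2073/(1/22777)) + 17252) = 1/((-11288/876 + √2073*22777) + 17252) = 1/((-11288*1/876 + 22777*√2073) + 17252) = 1/((-2822/219 + 22777*√2073) + 17252) = 1/(3775366/219 + 22777*√2073)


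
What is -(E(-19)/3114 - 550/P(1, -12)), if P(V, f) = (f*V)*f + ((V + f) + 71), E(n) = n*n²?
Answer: 129664/26469 ≈ 4.8987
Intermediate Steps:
E(n) = n³
P(V, f) = 71 + V + f + V*f² (P(V, f) = (V*f)*f + (71 + V + f) = V*f² + (71 + V + f) = 71 + V + f + V*f²)
-(E(-19)/3114 - 550/P(1, -12)) = -((-19)³/3114 - 550/(71 + 1 - 12 + 1*(-12)²)) = -(-6859*1/3114 - 550/(71 + 1 - 12 + 1*144)) = -(-6859/3114 - 550/(71 + 1 - 12 + 144)) = -(-6859/3114 - 550/204) = -(-6859/3114 - 550*1/204) = -(-6859/3114 - 275/102) = -1*(-129664/26469) = 129664/26469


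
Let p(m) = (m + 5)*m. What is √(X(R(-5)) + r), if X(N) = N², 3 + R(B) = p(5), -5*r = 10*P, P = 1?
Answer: √2207 ≈ 46.979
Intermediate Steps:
p(m) = m*(5 + m) (p(m) = (5 + m)*m = m*(5 + m))
r = -2 ≈ -2.0000
R(B) = 47 (R(B) = -3 + 5*(5 + 5) = -3 + 5*10 = -3 + 50 = 47)
√(X(R(-5)) + r) = √(47² - 2) = √(2209 - 2) = √2207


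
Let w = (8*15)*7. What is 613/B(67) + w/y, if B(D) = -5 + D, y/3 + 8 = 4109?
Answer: 2531273/254262 ≈ 9.9554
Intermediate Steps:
y = 12303 (y = -24 + 3*4109 = -24 + 12327 = 12303)
w = 840 (w = 120*7 = 840)
613/B(67) + w/y = 613/(-5 + 67) + 840/12303 = 613/62 + 840*(1/12303) = 613*(1/62) + 280/4101 = 613/62 + 280/4101 = 2531273/254262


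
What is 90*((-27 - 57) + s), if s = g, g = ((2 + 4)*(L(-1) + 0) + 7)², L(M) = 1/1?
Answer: 7650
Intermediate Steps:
L(M) = 1
g = 169 (g = ((2 + 4)*(1 + 0) + 7)² = (6*1 + 7)² = (6 + 7)² = 13² = 169)
s = 169
90*((-27 - 57) + s) = 90*((-27 - 57) + 169) = 90*(-84 + 169) = 90*85 = 7650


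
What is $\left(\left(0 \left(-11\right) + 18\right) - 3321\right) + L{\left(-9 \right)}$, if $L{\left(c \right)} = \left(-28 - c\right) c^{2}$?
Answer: $-4842$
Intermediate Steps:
$L{\left(c \right)} = c^{2} \left(-28 - c\right)$
$\left(\left(0 \left(-11\right) + 18\right) - 3321\right) + L{\left(-9 \right)} = \left(\left(0 \left(-11\right) + 18\right) - 3321\right) + \left(-9\right)^{2} \left(-28 - -9\right) = \left(\left(0 + 18\right) - 3321\right) + 81 \left(-28 + 9\right) = \left(18 - 3321\right) + 81 \left(-19\right) = -3303 - 1539 = -4842$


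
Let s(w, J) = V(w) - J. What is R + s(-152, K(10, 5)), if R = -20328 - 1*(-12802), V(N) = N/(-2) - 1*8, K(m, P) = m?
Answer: -7468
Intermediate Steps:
V(N) = -8 - N/2 (V(N) = N*(-1/2) - 8 = -N/2 - 8 = -8 - N/2)
s(w, J) = -8 - J - w/2 (s(w, J) = (-8 - w/2) - J = -8 - J - w/2)
R = -7526 (R = -20328 + 12802 = -7526)
R + s(-152, K(10, 5)) = -7526 + (-8 - 1*10 - 1/2*(-152)) = -7526 + (-8 - 10 + 76) = -7526 + 58 = -7468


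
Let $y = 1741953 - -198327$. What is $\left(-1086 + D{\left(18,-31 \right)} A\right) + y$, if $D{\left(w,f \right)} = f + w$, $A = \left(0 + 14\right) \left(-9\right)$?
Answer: $1940832$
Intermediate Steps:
$y = 1940280$ ($y = 1741953 + 198327 = 1940280$)
$A = -126$ ($A = 14 \left(-9\right) = -126$)
$\left(-1086 + D{\left(18,-31 \right)} A\right) + y = \left(-1086 + \left(-31 + 18\right) \left(-126\right)\right) + 1940280 = \left(-1086 - -1638\right) + 1940280 = \left(-1086 + 1638\right) + 1940280 = 552 + 1940280 = 1940832$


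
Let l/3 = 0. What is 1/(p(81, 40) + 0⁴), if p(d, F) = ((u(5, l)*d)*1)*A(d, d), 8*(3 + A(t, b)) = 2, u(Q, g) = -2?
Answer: 2/891 ≈ 0.0022447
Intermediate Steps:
l = 0 (l = 3*0 = 0)
A(t, b) = -11/4 (A(t, b) = -3 + (⅛)*2 = -3 + ¼ = -11/4)
p(d, F) = 11*d/2 (p(d, F) = (-2*d*1)*(-11/4) = -2*d*(-11/4) = 11*d/2)
1/(p(81, 40) + 0⁴) = 1/((11/2)*81 + 0⁴) = 1/(891/2 + 0) = 1/(891/2) = 2/891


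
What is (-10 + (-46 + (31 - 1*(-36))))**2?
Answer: 121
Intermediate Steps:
(-10 + (-46 + (31 - 1*(-36))))**2 = (-10 + (-46 + (31 + 36)))**2 = (-10 + (-46 + 67))**2 = (-10 + 21)**2 = 11**2 = 121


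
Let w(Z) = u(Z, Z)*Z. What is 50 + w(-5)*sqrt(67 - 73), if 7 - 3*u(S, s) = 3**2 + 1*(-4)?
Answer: 50 - 10*I*sqrt(6)/3 ≈ 50.0 - 8.165*I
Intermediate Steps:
u(S, s) = 2/3 (u(S, s) = 7/3 - (3**2 + 1*(-4))/3 = 7/3 - (9 - 4)/3 = 7/3 - 1/3*5 = 7/3 - 5/3 = 2/3)
w(Z) = 2*Z/3
50 + w(-5)*sqrt(67 - 73) = 50 + ((2/3)*(-5))*sqrt(67 - 73) = 50 - 10*I*sqrt(6)/3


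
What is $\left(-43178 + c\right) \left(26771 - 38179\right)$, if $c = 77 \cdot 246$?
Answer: $276484288$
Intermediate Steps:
$c = 18942$
$\left(-43178 + c\right) \left(26771 - 38179\right) = \left(-43178 + 18942\right) \left(26771 - 38179\right) = \left(-24236\right) \left(-11408\right) = 276484288$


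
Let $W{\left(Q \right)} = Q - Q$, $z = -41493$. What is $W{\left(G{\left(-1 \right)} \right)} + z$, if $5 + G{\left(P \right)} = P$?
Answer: $-41493$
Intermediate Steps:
$G{\left(P \right)} = -5 + P$
$W{\left(Q \right)} = 0$
$W{\left(G{\left(-1 \right)} \right)} + z = 0 - 41493 = -41493$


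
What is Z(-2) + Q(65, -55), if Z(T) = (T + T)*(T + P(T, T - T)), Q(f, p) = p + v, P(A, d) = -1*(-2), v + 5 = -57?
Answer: -117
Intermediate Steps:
v = -62 (v = -5 - 57 = -62)
P(A, d) = 2
Q(f, p) = -62 + p (Q(f, p) = p - 62 = -62 + p)
Z(T) = 2*T*(2 + T) (Z(T) = (T + T)*(T + 2) = (2*T)*(2 + T) = 2*T*(2 + T))
Z(-2) + Q(65, -55) = 2*(-2)*(2 - 2) + (-62 - 55) = 2*(-2)*0 - 117 = 0 - 117 = -117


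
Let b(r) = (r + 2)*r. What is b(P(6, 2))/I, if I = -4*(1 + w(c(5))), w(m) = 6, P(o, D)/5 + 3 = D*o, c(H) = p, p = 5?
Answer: -2115/28 ≈ -75.536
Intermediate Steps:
c(H) = 5
P(o, D) = -15 + 5*D*o (P(o, D) = -15 + 5*(D*o) = -15 + 5*D*o)
b(r) = r*(2 + r) (b(r) = (2 + r)*r = r*(2 + r))
I = -28 (I = -4*(1 + 6) = -4*7 = -28)
b(P(6, 2))/I = ((-15 + 5*2*6)*(2 + (-15 + 5*2*6)))/(-28) = ((-15 + 60)*(2 + (-15 + 60)))*(-1/28) = (45*(2 + 45))*(-1/28) = (45*47)*(-1/28) = 2115*(-1/28) = -2115/28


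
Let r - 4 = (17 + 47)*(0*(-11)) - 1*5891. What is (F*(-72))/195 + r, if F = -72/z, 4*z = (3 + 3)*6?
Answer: -382463/65 ≈ -5884.0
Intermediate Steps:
z = 9 (z = ((3 + 3)*6)/4 = (6*6)/4 = (¼)*36 = 9)
F = -8 (F = -72/9 = -72*⅑ = -8)
r = -5887 (r = 4 + ((17 + 47)*(0*(-11)) - 1*5891) = 4 + (64*0 - 5891) = 4 + (0 - 5891) = 4 - 5891 = -5887)
(F*(-72))/195 + r = -8*(-72)/195 - 5887 = 576*(1/195) - 5887 = 192/65 - 5887 = -382463/65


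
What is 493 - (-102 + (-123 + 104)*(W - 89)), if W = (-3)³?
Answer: -1609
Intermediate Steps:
W = -27
493 - (-102 + (-123 + 104)*(W - 89)) = 493 - (-102 + (-123 + 104)*(-27 - 89)) = 493 - (-102 - 19*(-116)) = 493 - (-102 + 2204) = 493 - 1*2102 = 493 - 2102 = -1609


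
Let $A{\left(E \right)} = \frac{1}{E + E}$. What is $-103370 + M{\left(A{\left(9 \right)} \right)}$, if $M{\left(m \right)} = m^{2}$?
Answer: $- \frac{33491879}{324} \approx -1.0337 \cdot 10^{5}$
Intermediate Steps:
$A{\left(E \right)} = \frac{1}{2 E}$
$-103370 + M{\left(A{\left(9 \right)} \right)} = -103370 + \left(\frac{1}{2 \cdot 9}\right)^{2} = -103370 + \left(\frac{1}{2} \cdot \frac{1}{9}\right)^{2} = -103370 + \left(\frac{1}{18}\right)^{2} = -103370 + \frac{1}{324} = - \frac{33491879}{324}$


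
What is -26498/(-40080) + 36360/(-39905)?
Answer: -39990611/159939240 ≈ -0.25004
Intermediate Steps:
-26498/(-40080) + 36360/(-39905) = -26498*(-1/40080) + 36360*(-1/39905) = 13249/20040 - 7272/7981 = -39990611/159939240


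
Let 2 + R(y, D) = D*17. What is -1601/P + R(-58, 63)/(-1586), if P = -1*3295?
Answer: -983169/5225870 ≈ -0.18813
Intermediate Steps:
R(y, D) = -2 + 17*D (R(y, D) = -2 + D*17 = -2 + 17*D)
P = -3295
-1601/P + R(-58, 63)/(-1586) = -1601/(-3295) + (-2 + 17*63)/(-1586) = -1601*(-1/3295) + (-2 + 1071)*(-1/1586) = 1601/3295 + 1069*(-1/1586) = 1601/3295 - 1069/1586 = -983169/5225870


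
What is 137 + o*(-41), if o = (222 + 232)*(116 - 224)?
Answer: 2010449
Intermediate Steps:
o = -49032 (o = 454*(-108) = -49032)
137 + o*(-41) = 137 - 49032*(-41) = 137 + 2010312 = 2010449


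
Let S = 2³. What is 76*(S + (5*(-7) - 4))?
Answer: -2356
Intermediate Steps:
S = 8
76*(S + (5*(-7) - 4)) = 76*(8 + (5*(-7) - 4)) = 76*(8 + (-35 - 4)) = 76*(8 - 39) = 76*(-31) = -2356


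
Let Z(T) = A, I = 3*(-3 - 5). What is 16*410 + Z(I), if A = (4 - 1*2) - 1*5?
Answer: 6557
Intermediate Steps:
I = -24 (I = 3*(-8) = -24)
A = -3 (A = (4 - 2) - 5 = 2 - 5 = -3)
Z(T) = -3
16*410 + Z(I) = 16*410 - 3 = 6560 - 3 = 6557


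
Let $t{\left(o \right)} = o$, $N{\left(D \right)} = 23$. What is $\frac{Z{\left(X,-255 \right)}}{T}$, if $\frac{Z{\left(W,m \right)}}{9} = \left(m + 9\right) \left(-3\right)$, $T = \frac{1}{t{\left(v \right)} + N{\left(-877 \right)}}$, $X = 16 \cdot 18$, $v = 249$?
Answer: $1806624$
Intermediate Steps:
$X = 288$
$T = \frac{1}{272}$ ($T = \frac{1}{249 + 23} = \frac{1}{272} \approx 0.0036765$)
$Z{\left(W,m \right)} = -243 - 27 m$ ($Z{\left(W,m \right)} = 9 \left(m + 9\right) \left(-3\right) = 9 \left(9 + m\right) \left(-3\right) = 9 \left(-27 - 3 m\right) = -243 - 27 m$)
$\frac{Z{\left(X,-255 \right)}}{T} = \left(-243 - -6885\right) \frac{1}{\frac{1}{272}} = \left(-243 + 6885\right) 272 = 6642 \cdot 272 = 1806624$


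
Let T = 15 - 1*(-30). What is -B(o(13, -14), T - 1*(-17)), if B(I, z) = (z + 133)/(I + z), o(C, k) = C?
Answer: -13/5 ≈ -2.6000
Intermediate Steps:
T = 45 (T = 15 + 30 = 45)
B(I, z) = (133 + z)/(I + z)
-B(o(13, -14), T - 1*(-17)) = -(133 + (45 - 1*(-17)))/(13 + (45 - 1*(-17))) = -(133 + (45 + 17))/(13 + (45 + 17)) = -(133 + 62)/(13 + 62) = -195/75 = -1*13/5 = -13/5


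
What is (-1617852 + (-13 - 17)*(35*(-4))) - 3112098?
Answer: -4725750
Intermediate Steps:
(-1617852 + (-13 - 17)*(35*(-4))) - 3112098 = (-1617852 - 30*(-140)) - 3112098 = (-1617852 + 4200) - 3112098 = -1613652 - 3112098 = -4725750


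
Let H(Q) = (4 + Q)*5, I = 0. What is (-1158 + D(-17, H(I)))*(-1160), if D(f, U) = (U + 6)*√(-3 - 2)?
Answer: 1343280 - 30160*I*√5 ≈ 1.3433e+6 - 67440.0*I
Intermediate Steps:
H(Q) = 20 + 5*Q
D(f, U) = I*√5*(6 + U) (D(f, U) = (6 + U)*√(-5) = (6 + U)*(I*√5) = I*√5*(6 + U))
(-1158 + D(-17, H(I)))*(-1160) = (-1158 + I*√5*(6 + (20 + 5*0)))*(-1160) = (-1158 + I*√5*(6 + (20 + 0)))*(-1160) = (-1158 + I*√5*(6 + 20))*(-1160) = (-1158 + I*√5*26)*(-1160) = (-1158 + 26*I*√5)*(-1160) = 1343280 - 30160*I*√5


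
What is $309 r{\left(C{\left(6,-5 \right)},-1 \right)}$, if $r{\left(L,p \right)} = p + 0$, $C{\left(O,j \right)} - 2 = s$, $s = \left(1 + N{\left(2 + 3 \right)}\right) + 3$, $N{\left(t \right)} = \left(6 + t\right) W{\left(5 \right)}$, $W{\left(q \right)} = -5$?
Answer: $-309$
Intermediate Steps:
$N{\left(t \right)} = -30 - 5 t$ ($N{\left(t \right)} = \left(6 + t\right) \left(-5\right) = -30 - 5 t$)
$s = -51$ ($s = \left(1 - \left(30 + 5 \left(2 + 3\right)\right)\right) + 3 = \left(1 - 55\right) + 3 = -54 + 3 = -51$)
$C{\left(O,j \right)} = -49$ ($C{\left(O,j \right)} = 2 - 51 = -49$)
$r{\left(L,p \right)} = p$
$309 r{\left(C{\left(6,-5 \right)},-1 \right)} = 309 \left(-1\right) = -309$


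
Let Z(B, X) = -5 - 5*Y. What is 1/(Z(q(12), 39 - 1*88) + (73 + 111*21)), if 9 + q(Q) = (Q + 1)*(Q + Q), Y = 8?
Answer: 1/2359 ≈ 0.00042391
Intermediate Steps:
q(Q) = -9 + 2*Q*(1 + Q) (q(Q) = -9 + (Q + 1)*(Q + Q) = -9 + (1 + Q)*(2*Q) = -9 + 2*Q*(1 + Q))
Z(B, X) = -45 (Z(B, X) = -5 - 5*8 = -5 - 40 = -45)
1/(Z(q(12), 39 - 1*88) + (73 + 111*21)) = 1/(-45 + (73 + 111*21)) = 1/(-45 + (73 + 2331)) = 1/(-45 + 2404) = 1/2359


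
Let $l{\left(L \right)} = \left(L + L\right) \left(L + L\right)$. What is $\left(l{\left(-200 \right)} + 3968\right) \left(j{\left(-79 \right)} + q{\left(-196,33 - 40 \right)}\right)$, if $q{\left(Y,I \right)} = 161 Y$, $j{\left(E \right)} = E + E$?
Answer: $-5200081152$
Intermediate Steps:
$j{\left(E \right)} = 2 E$
$l{\left(L \right)} = 4 L^{2}$ ($l{\left(L \right)} = 2 L 2 L = 4 L^{2}$)
$\left(l{\left(-200 \right)} + 3968\right) \left(j{\left(-79 \right)} + q{\left(-196,33 - 40 \right)}\right) = \left(4 \left(-200\right)^{2} + 3968\right) \left(2 \left(-79\right) + 161 \left(-196\right)\right) = \left(4 \cdot 40000 + 3968\right) \left(-158 - 31556\right) = \left(160000 + 3968\right) \left(-31714\right) = 163968 \left(-31714\right) = -5200081152$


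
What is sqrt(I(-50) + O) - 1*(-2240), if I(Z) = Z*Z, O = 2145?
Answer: 2240 + sqrt(4645) ≈ 2308.2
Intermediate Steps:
I(Z) = Z**2
sqrt(I(-50) + O) - 1*(-2240) = sqrt((-50)**2 + 2145) - 1*(-2240) = sqrt(2500 + 2145) + 2240 = sqrt(4645) + 2240 = 2240 + sqrt(4645)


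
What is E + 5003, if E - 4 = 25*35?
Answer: 5882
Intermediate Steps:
E = 879 (E = 4 + 25*35 = 4 + 875 = 879)
E + 5003 = 879 + 5003 = 5882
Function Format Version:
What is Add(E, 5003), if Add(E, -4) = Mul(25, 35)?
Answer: 5882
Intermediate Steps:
E = 879 (E = Add(4, Mul(25, 35)) = Add(4, 875) = 879)
Add(E, 5003) = Add(879, 5003) = 5882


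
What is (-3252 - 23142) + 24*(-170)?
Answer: -30474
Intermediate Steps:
(-3252 - 23142) + 24*(-170) = -26394 - 4080 = -30474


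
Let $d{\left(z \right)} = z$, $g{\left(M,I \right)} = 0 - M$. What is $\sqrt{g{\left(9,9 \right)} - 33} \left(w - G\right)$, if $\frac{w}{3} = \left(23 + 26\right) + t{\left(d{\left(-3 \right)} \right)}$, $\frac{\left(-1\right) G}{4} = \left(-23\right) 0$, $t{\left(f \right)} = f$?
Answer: $138 i \sqrt{42} \approx 894.34 i$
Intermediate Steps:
$g{\left(M,I \right)} = - M$
$G = 0$ ($G = - 4 \left(\left(-23\right) 0\right) = \left(-4\right) 0 = 0$)
$w = 138$ ($w = 3 \left(\left(23 + 26\right) - 3\right) = 3 \left(49 - 3\right) = 3 \cdot 46 = 138$)
$\sqrt{g{\left(9,9 \right)} - 33} \left(w - G\right) = \sqrt{\left(-1\right) 9 - 33} \left(138 - 0\right) = \sqrt{-9 - 33} \left(138 + 0\right) = \sqrt{-42} \cdot 138 = i \sqrt{42} \cdot 138 = 138 i \sqrt{42}$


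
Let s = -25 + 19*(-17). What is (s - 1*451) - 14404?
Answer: -15203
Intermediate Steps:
s = -348 (s = -25 - 323 = -348)
(s - 1*451) - 14404 = (-348 - 1*451) - 14404 = (-348 - 451) - 14404 = -799 - 14404 = -15203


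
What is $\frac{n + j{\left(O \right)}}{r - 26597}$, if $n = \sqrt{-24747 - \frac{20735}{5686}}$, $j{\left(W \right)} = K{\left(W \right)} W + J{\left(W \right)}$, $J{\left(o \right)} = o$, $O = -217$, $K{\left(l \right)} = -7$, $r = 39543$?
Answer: $\frac{651}{6473} + \frac{i \sqrt{800203158422}}{73610956} \approx 0.10057 + 0.012152 i$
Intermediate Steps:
$j{\left(W \right)} = - 6 W$ ($j{\left(W \right)} = - 7 W + W = - 6 W$)
$n = \frac{i \sqrt{800203158422}}{5686}$ ($n = \sqrt{-24747 - \frac{20735}{5686}} = \sqrt{- \frac{140732177}{5686}} = \frac{i \sqrt{800203158422}}{5686} \approx 157.32 i$)
$\frac{n + j{\left(O \right)}}{r - 26597} = \frac{\frac{i \sqrt{800203158422}}{5686} - -1302}{39543 - 26597} = \frac{\frac{i \sqrt{800203158422}}{5686} + 1302}{12946} = \left(1302 + \frac{i \sqrt{800203158422}}{5686}\right) \frac{1}{12946} = \frac{651}{6473} + \frac{i \sqrt{800203158422}}{73610956}$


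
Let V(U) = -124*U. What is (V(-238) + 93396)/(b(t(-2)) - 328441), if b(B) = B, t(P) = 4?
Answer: -122908/328437 ≈ -0.37422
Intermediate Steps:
(V(-238) + 93396)/(b(t(-2)) - 328441) = (-124*(-238) + 93396)/(4 - 328441) = (29512 + 93396)/(-328437) = 122908*(-1/328437) = -122908/328437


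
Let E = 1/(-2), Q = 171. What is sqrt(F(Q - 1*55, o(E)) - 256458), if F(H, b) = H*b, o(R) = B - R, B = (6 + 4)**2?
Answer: 120*I*sqrt(17) ≈ 494.77*I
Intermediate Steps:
B = 100 (B = 10**2 = 100)
E = -1/2 ≈ -0.50000
o(R) = 100 - R
sqrt(F(Q - 1*55, o(E)) - 256458) = sqrt((171 - 1*55)*(100 - 1*(-1/2)) - 256458) = sqrt((171 - 55)*(100 + 1/2) - 256458) = sqrt(116*(201/2) - 256458) = sqrt(11658 - 256458) = sqrt(-244800) = 120*I*sqrt(17)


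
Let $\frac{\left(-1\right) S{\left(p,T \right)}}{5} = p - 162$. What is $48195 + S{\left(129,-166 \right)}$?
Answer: $48360$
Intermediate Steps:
$S{\left(p,T \right)} = 810 - 5 p$ ($S{\left(p,T \right)} = - 5 \left(p - 162\right) = - 5 \left(-162 + p\right) = 810 - 5 p$)
$48195 + S{\left(129,-166 \right)} = 48195 + \left(810 - 645\right) = 48195 + 165 = 48360$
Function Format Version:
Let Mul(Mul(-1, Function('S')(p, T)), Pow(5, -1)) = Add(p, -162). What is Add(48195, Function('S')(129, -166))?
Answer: 48360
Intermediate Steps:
Function('S')(p, T) = Add(810, Mul(-5, p)) (Function('S')(p, T) = Mul(-5, Add(p, -162)) = Mul(-5, Add(-162, p)) = Add(810, Mul(-5, p)))
Add(48195, Function('S')(129, -166)) = Add(48195, Add(810, Mul(-5, 129))) = Add(48195, Add(810, -645)) = Add(48195, 165) = 48360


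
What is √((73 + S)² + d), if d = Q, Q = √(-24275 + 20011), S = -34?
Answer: √(1521 + 2*I*√1066) ≈ 39.009 + 0.837*I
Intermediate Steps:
Q = 2*I*√1066 (Q = √(-4264) = 2*I*√1066 ≈ 65.299*I)
d = 2*I*√1066 ≈ 65.299*I
√((73 + S)² + d) = √((73 - 34)² + 2*I*√1066) = √(39² + 2*I*√1066) = √(1521 + 2*I*√1066)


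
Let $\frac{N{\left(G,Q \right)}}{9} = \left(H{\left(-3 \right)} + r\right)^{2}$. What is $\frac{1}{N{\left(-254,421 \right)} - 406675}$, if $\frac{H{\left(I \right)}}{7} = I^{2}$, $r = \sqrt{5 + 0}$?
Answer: $- \frac{52987}{19652436643} - \frac{162 \sqrt{5}}{19652436643} \approx -2.7146 \cdot 10^{-6}$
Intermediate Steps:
$r = \sqrt{5} \approx 2.2361$
$H{\left(I \right)} = 7 I^{2}$
$N{\left(G,Q \right)} = 9 \left(63 + \sqrt{5}\right)^{2}$ ($N{\left(G,Q \right)} = 9 \left(7 \left(-3\right)^{2} + \sqrt{5}\right)^{2} = 9 \left(7 \cdot 9 + \sqrt{5}\right)^{2} = 9 \left(63 + \sqrt{5}\right)^{2}$)
$\frac{1}{N{\left(-254,421 \right)} - 406675} = \frac{1}{\left(35766 + 1134 \sqrt{5}\right) - 406675} = \frac{1}{-370909 + 1134 \sqrt{5}}$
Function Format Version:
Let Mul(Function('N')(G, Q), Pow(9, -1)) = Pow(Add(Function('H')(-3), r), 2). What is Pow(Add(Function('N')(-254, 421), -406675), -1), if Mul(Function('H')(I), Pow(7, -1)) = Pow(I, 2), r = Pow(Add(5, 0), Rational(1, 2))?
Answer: Add(Rational(-52987, 19652436643), Mul(Rational(-162, 19652436643), Pow(5, Rational(1, 2)))) ≈ -2.7146e-6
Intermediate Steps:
r = Pow(5, Rational(1, 2)) ≈ 2.2361
Function('H')(I) = Mul(7, Pow(I, 2))
Function('N')(G, Q) = Mul(9, Pow(Add(63, Pow(5, Rational(1, 2))), 2)) (Function('N')(G, Q) = Mul(9, Pow(Add(Mul(7, Pow(-3, 2)), Pow(5, Rational(1, 2))), 2)) = Mul(9, Pow(Add(Mul(7, 9), Pow(5, Rational(1, 2))), 2)) = Mul(9, Pow(Add(63, Pow(5, Rational(1, 2))), 2)))
Pow(Add(Function('N')(-254, 421), -406675), -1) = Pow(Add(Add(35766, Mul(1134, Pow(5, Rational(1, 2)))), -406675), -1) = Pow(Add(-370909, Mul(1134, Pow(5, Rational(1, 2)))), -1)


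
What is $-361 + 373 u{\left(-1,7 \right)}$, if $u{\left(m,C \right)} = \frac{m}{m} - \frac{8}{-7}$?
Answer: $\frac{3068}{7} \approx 438.29$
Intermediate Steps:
$u{\left(m,C \right)} = \frac{15}{7}$ ($u{\left(m,C \right)} = 1 - - \frac{8}{7} = 1 + \frac{8}{7} = \frac{15}{7}$)
$-361 + 373 u{\left(-1,7 \right)} = -361 + 373 \cdot \frac{15}{7} = -361 + \frac{5595}{7} = \frac{3068}{7}$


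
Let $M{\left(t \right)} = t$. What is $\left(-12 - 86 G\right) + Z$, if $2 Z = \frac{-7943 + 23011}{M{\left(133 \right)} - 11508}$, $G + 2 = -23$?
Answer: $\frac{24312216}{11375} \approx 2137.3$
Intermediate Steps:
$G = -25$ ($G = -2 - 23 = -25$)
$Z = - \frac{7534}{11375}$ ($Z = \frac{\left(-7943 + 23011\right) \frac{1}{133 - 11508}}{2} = \frac{15068 \frac{1}{-11375}}{2} = \frac{15068 \left(- \frac{1}{11375}\right)}{2} = \frac{1}{2} \left(- \frac{15068}{11375}\right) = - \frac{7534}{11375} \approx -0.66233$)
$\left(-12 - 86 G\right) + Z = \left(-12 - -2150\right) - \frac{7534}{11375} = \left(-12 + 2150\right) - \frac{7534}{11375} = 2138 - \frac{7534}{11375} = \frac{24312216}{11375}$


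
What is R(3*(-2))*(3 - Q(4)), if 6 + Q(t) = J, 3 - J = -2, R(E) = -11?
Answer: -44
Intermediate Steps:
J = 5 (J = 3 - 1*(-2) = 3 + 2 = 5)
Q(t) = -1 (Q(t) = -6 + 5 = -1)
R(3*(-2))*(3 - Q(4)) = -11*(3 - 1*(-1)) = -11*(3 + 1) = -11*4 = -44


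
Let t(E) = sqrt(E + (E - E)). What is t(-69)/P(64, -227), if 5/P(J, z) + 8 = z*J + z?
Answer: -14763*I*sqrt(69)/5 ≈ -24526.0*I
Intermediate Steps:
P(J, z) = 5/(-8 + z + J*z) (P(J, z) = 5/(-8 + (z*J + z)) = 5/(-8 + (J*z + z)) = 5/(-8 + (z + J*z)) = 5/(-8 + z + J*z))
t(E) = sqrt(E) (t(E) = sqrt(E + 0) = sqrt(E))
t(-69)/P(64, -227) = sqrt(-69)/((5/(-8 - 227 + 64*(-227)))) = (I*sqrt(69))/((5/(-8 - 227 - 14528))) = (I*sqrt(69))/((5/(-14763))) = (I*sqrt(69))/((5*(-1/14763))) = (I*sqrt(69))/(-5/14763) = (I*sqrt(69))*(-14763/5) = -14763*I*sqrt(69)/5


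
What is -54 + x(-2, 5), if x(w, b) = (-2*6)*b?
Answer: -114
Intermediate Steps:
x(w, b) = -12*b
-54 + x(-2, 5) = -54 - 12*5 = -54 - 60 = -114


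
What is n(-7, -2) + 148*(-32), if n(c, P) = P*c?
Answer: -4722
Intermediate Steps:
n(-7, -2) + 148*(-32) = -2*(-7) + 148*(-32) = 14 - 4736 = -4722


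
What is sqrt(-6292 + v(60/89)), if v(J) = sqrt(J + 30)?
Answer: sqrt(-49838932 + 89*sqrt(242970))/89 ≈ 79.287*I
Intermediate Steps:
v(J) = sqrt(30 + J)
sqrt(-6292 + v(60/89)) = sqrt(-6292 + sqrt(30 + 60/89)) = sqrt(-6292 + sqrt(2730/89)) = sqrt(-6292 + sqrt(242970)/89)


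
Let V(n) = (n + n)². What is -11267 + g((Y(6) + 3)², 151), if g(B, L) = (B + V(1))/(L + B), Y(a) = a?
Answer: -2613859/232 ≈ -11267.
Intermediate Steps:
V(n) = 4*n² (V(n) = (2*n)² = 4*n²)
g(B, L) = (4 + B)/(B + L) (g(B, L) = (B + 4*1²)/(L + B) = (B + 4*1)/(B + L) = (B + 4)/(B + L) = (4 + B)/(B + L))
-11267 + g((Y(6) + 3)², 151) = -11267 + (4 + (6 + 3)²)/((6 + 3)² + 151) = -11267 + (4 + 9²)/(9² + 151) = -11267 + (4 + 81)/(81 + 151) = -11267 + 85/232 = -2613859/232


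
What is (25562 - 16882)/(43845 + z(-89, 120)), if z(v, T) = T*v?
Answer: 1736/6633 ≈ 0.26172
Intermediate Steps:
(25562 - 16882)/(43845 + z(-89, 120)) = (25562 - 16882)/(43845 + 120*(-89)) = 8680/(43845 - 10680) = 8680/33165 = 8680*(1/33165) = 1736/6633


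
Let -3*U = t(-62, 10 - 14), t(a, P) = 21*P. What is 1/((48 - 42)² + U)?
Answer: 1/64 ≈ 0.015625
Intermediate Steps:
U = 28 (U = -7*(10 - 14) = -7*(-4) = -⅓*(-84) = 28)
1/((48 - 42)² + U) = 1/((48 - 42)² + 28) = 1/(6² + 28) = 1/(36 + 28) = 1/64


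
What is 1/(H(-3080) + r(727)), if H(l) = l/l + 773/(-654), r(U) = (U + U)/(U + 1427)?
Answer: 234786/115765 ≈ 2.0281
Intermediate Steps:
r(U) = 2*U/(1427 + U) (r(U) = (2*U)/(1427 + U) = 2*U/(1427 + U))
H(l) = -119/654 (H(l) = 1 + 773*(-1/654) = 1 - 773/654 = -119/654)
1/(H(-3080) + r(727)) = 1/(-119/654 + 2*727/(1427 + 727)) = 1/(-119/654 + 2*727/2154) = 1/(-119/654 + 2*727*(1/2154)) = 1/(-119/654 + 727/1077) = 1/(115765/234786) = 234786/115765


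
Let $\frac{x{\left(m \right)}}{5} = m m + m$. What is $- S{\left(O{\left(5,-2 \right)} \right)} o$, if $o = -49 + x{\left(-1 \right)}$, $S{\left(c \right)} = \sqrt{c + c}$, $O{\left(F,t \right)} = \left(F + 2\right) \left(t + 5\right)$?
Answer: $49 \sqrt{42} \approx 317.56$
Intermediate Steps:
$x{\left(m \right)} = 5 m + 5 m^{2}$ ($x{\left(m \right)} = 5 \left(m m + m\right) = 5 \left(m^{2} + m\right) = 5 \left(m + m^{2}\right) = 5 m + 5 m^{2}$)
$O{\left(F,t \right)} = \left(2 + F\right) \left(5 + t\right)$
$S{\left(c \right)} = \sqrt{2} \sqrt{c}$ ($S{\left(c \right)} = \sqrt{2 c} = \sqrt{2} \sqrt{c}$)
$o = -49$ ($o = -49 + 5 \left(-1\right) \left(1 - 1\right) = -49 + 5 \left(-1\right) 0 = -49 + 0 = -49$)
$- S{\left(O{\left(5,-2 \right)} \right)} o = - \sqrt{2} \sqrt{10 + 2 \left(-2\right) + 5 \cdot 5 + 5 \left(-2\right)} \left(-49\right) = - \sqrt{2} \sqrt{10 - 4 + 25 - 10} \left(-49\right) = - \sqrt{2} \sqrt{21} \left(-49\right) = - \sqrt{42} \left(-49\right) = - \left(-49\right) \sqrt{42} = 49 \sqrt{42}$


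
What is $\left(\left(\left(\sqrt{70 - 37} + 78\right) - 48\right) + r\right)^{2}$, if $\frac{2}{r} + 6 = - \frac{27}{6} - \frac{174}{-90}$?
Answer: $\frac{60702117}{66049} + \frac{15300 \sqrt{33}}{257} \approx 1261.0$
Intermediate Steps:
$r = - \frac{60}{257}$ ($r = \frac{2}{-6 - \left(- \frac{29}{15} + \frac{9}{2}\right)} = \frac{2}{-6 - \frac{77}{30}} = \frac{2}{- \frac{257}{30}} = 2 \left(- \frac{30}{257}\right) = - \frac{60}{257} \approx -0.23346$)
$\left(\left(\left(\sqrt{70 - 37} + 78\right) - 48\right) + r\right)^{2} = \left(\left(\left(\sqrt{70 - 37} + 78\right) - 48\right) - \frac{60}{257}\right)^{2} = \left(\left(\left(\sqrt{33} + 78\right) - 48\right) - \frac{60}{257}\right)^{2} = \left(\left(\left(78 + \sqrt{33}\right) - 48\right) - \frac{60}{257}\right)^{2} = \left(\left(30 + \sqrt{33}\right) - \frac{60}{257}\right)^{2} = \left(\frac{7650}{257} + \sqrt{33}\right)^{2}$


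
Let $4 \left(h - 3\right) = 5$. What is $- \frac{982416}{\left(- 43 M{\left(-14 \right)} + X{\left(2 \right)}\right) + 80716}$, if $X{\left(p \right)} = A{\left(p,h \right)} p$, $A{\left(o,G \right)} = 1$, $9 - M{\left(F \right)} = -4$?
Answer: $- \frac{982416}{80159} \approx -12.256$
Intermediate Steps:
$h = \frac{17}{4}$ ($h = 3 + \frac{1}{4} \cdot 5 = 3 + \frac{5}{4} = \frac{17}{4} \approx 4.25$)
$M{\left(F \right)} = 13$ ($M{\left(F \right)} = 9 - -4 = 9 + 4 = 13$)
$X{\left(p \right)} = p$ ($X{\left(p \right)} = 1 p = p$)
$- \frac{982416}{\left(- 43 M{\left(-14 \right)} + X{\left(2 \right)}\right) + 80716} = - \frac{982416}{\left(\left(-43\right) 13 + 2\right) + 80716} = - \frac{982416}{\left(-559 + 2\right) + 80716} = - \frac{982416}{-557 + 80716} = - \frac{982416}{80159}$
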